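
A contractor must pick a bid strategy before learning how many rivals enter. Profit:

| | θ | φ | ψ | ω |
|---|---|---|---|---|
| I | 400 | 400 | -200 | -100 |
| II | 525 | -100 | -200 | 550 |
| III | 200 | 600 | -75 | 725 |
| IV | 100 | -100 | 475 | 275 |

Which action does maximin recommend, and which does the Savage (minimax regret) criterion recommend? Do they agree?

maximin → III; minimax regret → III (agree)

Row minima: I=-200, II=-200, III=-75, IV=-100
Best worst-case = -75 → III.
Column bests: θ=525, φ=600, ψ=475, ω=725.
I regrets: 125, 200, 675, 825 → max 825
II regrets: 0, 700, 675, 175 → max 700
III regrets: 325, 0, 550, 0 → max 550
IV regrets: 425, 700, 0, 450 → max 700
Smallest max regret = 550 → III.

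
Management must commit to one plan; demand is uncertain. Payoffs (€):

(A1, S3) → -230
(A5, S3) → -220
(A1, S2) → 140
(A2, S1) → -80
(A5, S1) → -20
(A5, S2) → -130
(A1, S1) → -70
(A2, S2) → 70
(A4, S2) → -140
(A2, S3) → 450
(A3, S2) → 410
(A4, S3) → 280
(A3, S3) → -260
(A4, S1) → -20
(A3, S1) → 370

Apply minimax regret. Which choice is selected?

A2

Column bests: S1=370, S2=410, S3=450.
A1 regrets: 440, 270, 680 → max 680
A2 regrets: 450, 340, 0 → max 450
A3 regrets: 0, 0, 710 → max 710
A4 regrets: 390, 550, 170 → max 550
A5 regrets: 390, 540, 670 → max 670
Smallest max regret = 450 → A2.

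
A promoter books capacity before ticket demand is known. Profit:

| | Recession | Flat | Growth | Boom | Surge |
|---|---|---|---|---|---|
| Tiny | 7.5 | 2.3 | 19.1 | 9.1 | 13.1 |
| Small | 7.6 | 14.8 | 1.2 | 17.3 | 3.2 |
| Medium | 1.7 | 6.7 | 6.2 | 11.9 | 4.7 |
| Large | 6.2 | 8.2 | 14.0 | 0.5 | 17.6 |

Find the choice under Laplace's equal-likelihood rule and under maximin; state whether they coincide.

laplace → Tiny; maximin → Tiny (agree)

Row averages: Tiny=10.22, Small=8.82, Medium=6.24, Large=9.3
Highest average = 10.22 → Tiny.
Row minima: Tiny=2.3, Small=1.2, Medium=1.7, Large=0.5
Best worst-case = 2.3 → Tiny.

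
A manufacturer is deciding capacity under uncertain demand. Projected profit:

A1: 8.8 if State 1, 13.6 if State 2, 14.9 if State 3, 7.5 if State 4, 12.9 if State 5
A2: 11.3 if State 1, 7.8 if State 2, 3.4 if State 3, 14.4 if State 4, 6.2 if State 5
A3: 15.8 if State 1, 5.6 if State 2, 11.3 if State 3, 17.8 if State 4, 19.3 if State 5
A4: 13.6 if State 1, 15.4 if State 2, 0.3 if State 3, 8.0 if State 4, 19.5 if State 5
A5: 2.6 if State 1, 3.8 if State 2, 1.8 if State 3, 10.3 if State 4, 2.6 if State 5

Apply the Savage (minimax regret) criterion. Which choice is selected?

A3

Column bests: State 1=15.8, State 2=15.4, State 3=14.9, State 4=17.8, State 5=19.5.
A1 regrets: 7.0, 1.8, 0.0, 10.3, 6.6 → max 10.3
A2 regrets: 4.5, 7.6, 11.5, 3.4, 13.3 → max 13.3
A3 regrets: 0.0, 9.8, 3.6, 0.0, 0.2 → max 9.8
A4 regrets: 2.2, 0.0, 14.6, 9.8, 0.0 → max 14.6
A5 regrets: 13.2, 11.6, 13.1, 7.5, 16.9 → max 16.9
Smallest max regret = 9.8 → A3.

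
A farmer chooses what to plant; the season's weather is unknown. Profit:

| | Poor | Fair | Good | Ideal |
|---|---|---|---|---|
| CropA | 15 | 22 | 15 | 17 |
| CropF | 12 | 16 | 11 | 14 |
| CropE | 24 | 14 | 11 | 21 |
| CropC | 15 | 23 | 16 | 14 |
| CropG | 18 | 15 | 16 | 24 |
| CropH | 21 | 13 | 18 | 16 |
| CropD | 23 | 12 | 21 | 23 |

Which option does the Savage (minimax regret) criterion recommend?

CropG

Column bests: Poor=24, Fair=23, Good=21, Ideal=24.
CropA regrets: 9, 1, 6, 7 → max 9
CropF regrets: 12, 7, 10, 10 → max 12
CropE regrets: 0, 9, 10, 3 → max 10
CropC regrets: 9, 0, 5, 10 → max 10
CropG regrets: 6, 8, 5, 0 → max 8
CropH regrets: 3, 10, 3, 8 → max 10
CropD regrets: 1, 11, 0, 1 → max 11
Smallest max regret = 8 → CropG.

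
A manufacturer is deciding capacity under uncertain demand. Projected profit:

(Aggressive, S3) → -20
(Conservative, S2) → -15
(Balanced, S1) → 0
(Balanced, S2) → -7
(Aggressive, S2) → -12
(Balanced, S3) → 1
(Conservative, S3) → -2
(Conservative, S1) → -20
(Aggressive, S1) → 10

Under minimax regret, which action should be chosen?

Column bests: S1=10, S2=-7, S3=1.
Conservative regrets: 30, 8, 3 → max 30
Balanced regrets: 10, 0, 0 → max 10
Aggressive regrets: 0, 5, 21 → max 21
Smallest max regret = 10 → Balanced.

Balanced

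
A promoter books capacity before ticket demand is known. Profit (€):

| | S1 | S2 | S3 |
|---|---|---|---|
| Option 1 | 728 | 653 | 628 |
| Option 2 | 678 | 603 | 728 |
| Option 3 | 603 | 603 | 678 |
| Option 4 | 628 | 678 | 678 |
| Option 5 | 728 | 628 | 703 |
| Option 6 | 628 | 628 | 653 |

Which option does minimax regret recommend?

Option 5

Column bests: S1=728, S2=678, S3=728.
Option 1 regrets: 0, 25, 100 → max 100
Option 2 regrets: 50, 75, 0 → max 75
Option 3 regrets: 125, 75, 50 → max 125
Option 4 regrets: 100, 0, 50 → max 100
Option 5 regrets: 0, 50, 25 → max 50
Option 6 regrets: 100, 50, 75 → max 100
Smallest max regret = 50 → Option 5.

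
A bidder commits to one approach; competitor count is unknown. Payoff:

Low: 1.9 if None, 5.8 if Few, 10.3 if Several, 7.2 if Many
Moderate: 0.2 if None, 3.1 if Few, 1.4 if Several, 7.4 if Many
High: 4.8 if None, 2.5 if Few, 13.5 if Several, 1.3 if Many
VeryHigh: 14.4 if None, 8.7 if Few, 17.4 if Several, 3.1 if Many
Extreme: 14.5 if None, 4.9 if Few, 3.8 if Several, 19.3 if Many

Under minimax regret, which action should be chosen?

Column bests: None=14.5, Few=8.7, Several=17.4, Many=19.3.
Low regrets: 12.6, 2.9, 7.1, 12.1 → max 12.6
Moderate regrets: 14.3, 5.6, 16.0, 11.9 → max 16.0
High regrets: 9.7, 6.2, 3.9, 18.0 → max 18.0
VeryHigh regrets: 0.1, 0.0, 0.0, 16.2 → max 16.2
Extreme regrets: 0.0, 3.8, 13.6, 0.0 → max 13.6
Smallest max regret = 12.6 → Low.

Low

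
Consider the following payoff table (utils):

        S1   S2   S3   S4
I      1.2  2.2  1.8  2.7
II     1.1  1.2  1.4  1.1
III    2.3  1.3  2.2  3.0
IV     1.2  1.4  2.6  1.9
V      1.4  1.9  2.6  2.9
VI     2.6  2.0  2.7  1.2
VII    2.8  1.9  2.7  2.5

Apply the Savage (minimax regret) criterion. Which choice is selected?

VII

Column bests: S1=2.8, S2=2.2, S3=2.7, S4=3.0.
I regrets: 1.6, 0.0, 0.9, 0.3 → max 1.6
II regrets: 1.7, 1.0, 1.3, 1.9 → max 1.9
III regrets: 0.5, 0.9, 0.5, 0.0 → max 0.9
IV regrets: 1.6, 0.8, 0.1, 1.1 → max 1.6
V regrets: 1.4, 0.3, 0.1, 0.1 → max 1.4
VI regrets: 0.2, 0.2, 0.0, 1.8 → max 1.8
VII regrets: 0.0, 0.3, 0.0, 0.5 → max 0.5
Smallest max regret = 0.5 → VII.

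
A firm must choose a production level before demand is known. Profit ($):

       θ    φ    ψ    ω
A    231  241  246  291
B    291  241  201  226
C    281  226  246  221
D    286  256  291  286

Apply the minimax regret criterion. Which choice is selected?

Column bests: θ=291, φ=256, ψ=291, ω=291.
A regrets: 60, 15, 45, 0 → max 60
B regrets: 0, 15, 90, 65 → max 90
C regrets: 10, 30, 45, 70 → max 70
D regrets: 5, 0, 0, 5 → max 5
Smallest max regret = 5 → D.

D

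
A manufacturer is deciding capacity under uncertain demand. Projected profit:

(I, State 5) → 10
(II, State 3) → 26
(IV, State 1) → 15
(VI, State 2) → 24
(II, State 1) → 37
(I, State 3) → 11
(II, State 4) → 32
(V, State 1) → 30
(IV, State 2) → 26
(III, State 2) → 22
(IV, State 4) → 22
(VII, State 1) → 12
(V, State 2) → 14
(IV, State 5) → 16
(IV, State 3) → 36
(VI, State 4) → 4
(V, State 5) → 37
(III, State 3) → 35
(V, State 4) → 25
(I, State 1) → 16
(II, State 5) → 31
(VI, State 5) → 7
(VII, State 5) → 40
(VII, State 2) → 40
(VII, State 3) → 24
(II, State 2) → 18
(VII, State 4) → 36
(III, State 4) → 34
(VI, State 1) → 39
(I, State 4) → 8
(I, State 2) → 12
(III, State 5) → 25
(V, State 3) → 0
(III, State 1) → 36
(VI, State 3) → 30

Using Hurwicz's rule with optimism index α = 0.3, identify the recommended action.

III

I: 0.3·16 + 0.7·8 = 10.4
II: 0.3·37 + 0.7·18 = 23.7
III: 0.3·36 + 0.7·22 = 26.2
IV: 0.3·36 + 0.7·15 = 21.3
V: 0.3·37 + 0.7·0 = 11.1
VI: 0.3·39 + 0.7·4 = 14.5
VII: 0.3·40 + 0.7·12 = 20.4
Highest Hurwicz score = 26.2 → III.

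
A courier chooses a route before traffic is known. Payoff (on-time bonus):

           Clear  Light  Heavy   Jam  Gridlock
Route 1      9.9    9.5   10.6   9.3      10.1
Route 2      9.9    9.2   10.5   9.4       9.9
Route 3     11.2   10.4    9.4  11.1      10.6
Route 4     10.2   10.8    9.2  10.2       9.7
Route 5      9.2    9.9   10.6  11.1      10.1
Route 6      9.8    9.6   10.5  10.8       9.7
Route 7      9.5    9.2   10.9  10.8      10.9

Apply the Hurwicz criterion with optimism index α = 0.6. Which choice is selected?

Route 3

Route 1: 0.6·10.6 + 0.4·9.3 = 10.08
Route 2: 0.6·10.5 + 0.4·9.2 = 9.98
Route 3: 0.6·11.2 + 0.4·9.4 = 10.48
Route 4: 0.6·10.8 + 0.4·9.2 = 10.16
Route 5: 0.6·11.1 + 0.4·9.2 = 10.34
Route 6: 0.6·10.8 + 0.4·9.6 = 10.32
Route 7: 0.6·10.9 + 0.4·9.2 = 10.22
Highest Hurwicz score = 10.48 → Route 3.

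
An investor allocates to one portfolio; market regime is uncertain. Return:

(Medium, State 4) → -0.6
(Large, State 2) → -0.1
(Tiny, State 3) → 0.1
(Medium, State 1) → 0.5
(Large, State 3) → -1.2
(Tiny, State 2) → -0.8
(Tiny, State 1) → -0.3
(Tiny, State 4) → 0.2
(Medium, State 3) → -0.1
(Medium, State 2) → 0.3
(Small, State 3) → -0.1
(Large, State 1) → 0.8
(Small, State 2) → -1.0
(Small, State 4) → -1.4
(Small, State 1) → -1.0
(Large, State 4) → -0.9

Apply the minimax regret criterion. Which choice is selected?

Column bests: State 1=0.8, State 2=0.3, State 3=0.1, State 4=0.2.
Tiny regrets: 1.1, 1.1, 0.0, 0.0 → max 1.1
Small regrets: 1.8, 1.3, 0.2, 1.6 → max 1.8
Medium regrets: 0.3, 0.0, 0.2, 0.8 → max 0.8
Large regrets: 0.0, 0.4, 1.3, 1.1 → max 1.3
Smallest max regret = 0.8 → Medium.

Medium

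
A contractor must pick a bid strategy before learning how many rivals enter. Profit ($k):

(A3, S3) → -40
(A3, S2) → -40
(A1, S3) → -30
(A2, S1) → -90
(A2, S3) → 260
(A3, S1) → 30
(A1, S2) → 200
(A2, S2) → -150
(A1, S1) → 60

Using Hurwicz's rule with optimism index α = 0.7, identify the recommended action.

A1: 0.7·200 + 0.3·(-30) = 131
A2: 0.7·260 + 0.3·(-150) = 137
A3: 0.7·30 + 0.3·(-40) = 9
Highest Hurwicz score = 137 → A2.

A2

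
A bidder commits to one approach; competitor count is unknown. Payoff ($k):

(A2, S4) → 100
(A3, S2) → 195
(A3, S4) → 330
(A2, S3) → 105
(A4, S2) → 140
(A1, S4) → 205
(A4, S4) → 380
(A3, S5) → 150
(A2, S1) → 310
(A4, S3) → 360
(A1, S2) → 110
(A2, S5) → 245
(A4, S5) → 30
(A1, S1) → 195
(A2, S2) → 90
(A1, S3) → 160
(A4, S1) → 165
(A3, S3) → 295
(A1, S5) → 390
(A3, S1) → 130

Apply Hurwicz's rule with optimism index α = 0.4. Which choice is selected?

A1: 0.4·390 + 0.6·110 = 222
A2: 0.4·310 + 0.6·90 = 178
A3: 0.4·330 + 0.6·130 = 210
A4: 0.4·380 + 0.6·30 = 170
Highest Hurwicz score = 222 → A1.

A1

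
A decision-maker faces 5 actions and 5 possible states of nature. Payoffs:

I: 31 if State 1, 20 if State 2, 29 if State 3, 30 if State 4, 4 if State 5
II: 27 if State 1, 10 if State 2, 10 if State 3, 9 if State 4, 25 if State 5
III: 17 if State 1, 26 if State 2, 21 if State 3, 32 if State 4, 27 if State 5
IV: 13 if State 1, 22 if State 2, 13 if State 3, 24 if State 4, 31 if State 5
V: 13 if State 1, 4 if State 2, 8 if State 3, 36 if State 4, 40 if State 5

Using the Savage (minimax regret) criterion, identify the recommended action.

III

Column bests: State 1=31, State 2=26, State 3=29, State 4=36, State 5=40.
I regrets: 0, 6, 0, 6, 36 → max 36
II regrets: 4, 16, 19, 27, 15 → max 27
III regrets: 14, 0, 8, 4, 13 → max 14
IV regrets: 18, 4, 16, 12, 9 → max 18
V regrets: 18, 22, 21, 0, 0 → max 22
Smallest max regret = 14 → III.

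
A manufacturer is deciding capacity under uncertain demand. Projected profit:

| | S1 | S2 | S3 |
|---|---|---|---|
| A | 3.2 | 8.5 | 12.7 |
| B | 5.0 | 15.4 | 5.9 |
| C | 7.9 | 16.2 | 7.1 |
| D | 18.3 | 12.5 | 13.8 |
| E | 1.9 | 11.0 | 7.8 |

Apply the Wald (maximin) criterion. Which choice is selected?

Row minima: A=3.2, B=5.0, C=7.1, D=12.5, E=1.9
Best worst-case = 12.5 → D.

D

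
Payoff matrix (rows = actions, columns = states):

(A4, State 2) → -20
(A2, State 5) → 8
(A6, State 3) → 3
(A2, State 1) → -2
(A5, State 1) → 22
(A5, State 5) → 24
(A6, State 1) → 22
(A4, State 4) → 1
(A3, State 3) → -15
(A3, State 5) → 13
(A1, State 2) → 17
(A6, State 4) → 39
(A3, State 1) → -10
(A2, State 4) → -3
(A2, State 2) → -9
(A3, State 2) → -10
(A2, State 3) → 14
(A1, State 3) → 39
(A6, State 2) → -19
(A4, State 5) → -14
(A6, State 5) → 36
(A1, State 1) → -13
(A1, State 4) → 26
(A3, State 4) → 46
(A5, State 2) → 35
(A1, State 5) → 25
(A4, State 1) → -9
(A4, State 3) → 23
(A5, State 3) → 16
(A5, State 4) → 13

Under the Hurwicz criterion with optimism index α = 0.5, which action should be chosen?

A5

A1: 0.5·39 + 0.5·(-13) = 13
A2: 0.5·14 + 0.5·(-9) = 2.5
A3: 0.5·46 + 0.5·(-15) = 15.5
A4: 0.5·23 + 0.5·(-20) = 1.5
A5: 0.5·35 + 0.5·13 = 24
A6: 0.5·39 + 0.5·(-19) = 10
Highest Hurwicz score = 24 → A5.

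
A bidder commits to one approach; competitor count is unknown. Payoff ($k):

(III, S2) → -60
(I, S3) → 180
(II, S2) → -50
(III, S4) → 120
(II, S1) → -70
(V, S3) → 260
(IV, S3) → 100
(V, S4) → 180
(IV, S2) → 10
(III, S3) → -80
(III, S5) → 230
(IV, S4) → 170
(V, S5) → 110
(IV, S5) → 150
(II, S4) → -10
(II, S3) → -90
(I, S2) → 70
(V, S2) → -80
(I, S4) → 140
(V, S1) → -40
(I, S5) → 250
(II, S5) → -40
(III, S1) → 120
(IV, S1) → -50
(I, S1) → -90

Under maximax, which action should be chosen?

Row maxima: I=250, II=-10, III=230, IV=170, V=260
Best best-case = 260 → V.

V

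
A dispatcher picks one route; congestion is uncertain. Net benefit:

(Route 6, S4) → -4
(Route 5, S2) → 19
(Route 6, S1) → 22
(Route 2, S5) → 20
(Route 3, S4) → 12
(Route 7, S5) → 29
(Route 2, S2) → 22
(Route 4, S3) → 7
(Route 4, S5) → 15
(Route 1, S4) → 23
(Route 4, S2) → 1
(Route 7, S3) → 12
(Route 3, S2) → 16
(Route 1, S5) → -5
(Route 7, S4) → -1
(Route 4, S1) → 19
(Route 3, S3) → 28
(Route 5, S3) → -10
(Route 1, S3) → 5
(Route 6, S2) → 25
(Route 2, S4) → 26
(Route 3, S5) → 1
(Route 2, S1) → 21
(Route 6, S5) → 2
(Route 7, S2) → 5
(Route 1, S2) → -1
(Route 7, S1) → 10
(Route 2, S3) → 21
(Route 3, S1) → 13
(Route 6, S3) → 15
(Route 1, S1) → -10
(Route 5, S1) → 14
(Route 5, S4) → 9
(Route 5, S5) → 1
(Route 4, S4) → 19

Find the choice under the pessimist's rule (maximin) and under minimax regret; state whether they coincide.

Row minima: Route 1=-10, Route 2=20, Route 3=1, Route 4=1, Route 5=-10, Route 6=-4, Route 7=-1
Best worst-case = 20 → Route 2.
Column bests: S1=22, S2=25, S3=28, S4=26, S5=29.
Route 1 regrets: 32, 26, 23, 3, 34 → max 34
Route 2 regrets: 1, 3, 7, 0, 9 → max 9
Route 3 regrets: 9, 9, 0, 14, 28 → max 28
Route 4 regrets: 3, 24, 21, 7, 14 → max 24
Route 5 regrets: 8, 6, 38, 17, 28 → max 38
Route 6 regrets: 0, 0, 13, 30, 27 → max 30
Route 7 regrets: 12, 20, 16, 27, 0 → max 27
Smallest max regret = 9 → Route 2.

maximin → Route 2; minimax regret → Route 2 (agree)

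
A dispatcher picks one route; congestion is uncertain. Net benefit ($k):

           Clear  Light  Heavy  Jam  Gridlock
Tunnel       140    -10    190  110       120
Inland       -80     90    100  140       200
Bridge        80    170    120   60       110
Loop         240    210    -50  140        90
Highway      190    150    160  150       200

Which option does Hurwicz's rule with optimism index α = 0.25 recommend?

Tunnel: 0.25·190 + 0.75·(-10) = 40
Inland: 0.25·200 + 0.75·(-80) = -10
Bridge: 0.25·170 + 0.75·60 = 87.5
Loop: 0.25·240 + 0.75·(-50) = 22.5
Highway: 0.25·200 + 0.75·150 = 162.5
Highest Hurwicz score = 162.5 → Highway.

Highway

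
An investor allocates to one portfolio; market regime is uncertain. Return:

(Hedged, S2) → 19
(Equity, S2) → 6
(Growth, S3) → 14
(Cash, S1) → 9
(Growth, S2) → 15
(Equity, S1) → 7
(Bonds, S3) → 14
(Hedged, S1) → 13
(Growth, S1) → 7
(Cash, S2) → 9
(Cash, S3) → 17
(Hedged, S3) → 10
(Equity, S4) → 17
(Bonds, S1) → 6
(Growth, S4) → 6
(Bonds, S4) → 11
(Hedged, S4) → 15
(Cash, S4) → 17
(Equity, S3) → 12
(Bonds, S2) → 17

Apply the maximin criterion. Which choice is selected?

Row minima: Cash=9, Growth=6, Equity=6, Hedged=10, Bonds=6
Best worst-case = 10 → Hedged.

Hedged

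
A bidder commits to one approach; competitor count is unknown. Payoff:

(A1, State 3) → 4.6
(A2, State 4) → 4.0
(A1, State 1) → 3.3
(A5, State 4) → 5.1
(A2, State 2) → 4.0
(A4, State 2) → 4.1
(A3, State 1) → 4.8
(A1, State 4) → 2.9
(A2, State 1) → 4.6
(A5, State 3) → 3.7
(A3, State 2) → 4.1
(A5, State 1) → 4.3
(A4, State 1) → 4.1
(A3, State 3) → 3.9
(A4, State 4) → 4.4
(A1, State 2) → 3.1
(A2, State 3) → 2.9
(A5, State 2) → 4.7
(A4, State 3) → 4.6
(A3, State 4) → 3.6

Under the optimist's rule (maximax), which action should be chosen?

Row maxima: A1=4.6, A2=4.6, A3=4.8, A4=4.6, A5=5.1
Best best-case = 5.1 → A5.

A5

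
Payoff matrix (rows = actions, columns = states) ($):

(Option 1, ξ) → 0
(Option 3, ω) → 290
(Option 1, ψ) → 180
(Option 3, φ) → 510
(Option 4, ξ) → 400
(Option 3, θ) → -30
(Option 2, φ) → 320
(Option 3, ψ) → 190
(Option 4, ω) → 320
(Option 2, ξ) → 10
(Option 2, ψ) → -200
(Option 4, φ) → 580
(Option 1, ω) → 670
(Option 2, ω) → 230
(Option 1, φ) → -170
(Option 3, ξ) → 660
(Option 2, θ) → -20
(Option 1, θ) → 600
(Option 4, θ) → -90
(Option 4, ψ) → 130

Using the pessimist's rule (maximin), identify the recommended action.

Row minima: Option 1=-170, Option 2=-200, Option 3=-30, Option 4=-90
Best worst-case = -30 → Option 3.

Option 3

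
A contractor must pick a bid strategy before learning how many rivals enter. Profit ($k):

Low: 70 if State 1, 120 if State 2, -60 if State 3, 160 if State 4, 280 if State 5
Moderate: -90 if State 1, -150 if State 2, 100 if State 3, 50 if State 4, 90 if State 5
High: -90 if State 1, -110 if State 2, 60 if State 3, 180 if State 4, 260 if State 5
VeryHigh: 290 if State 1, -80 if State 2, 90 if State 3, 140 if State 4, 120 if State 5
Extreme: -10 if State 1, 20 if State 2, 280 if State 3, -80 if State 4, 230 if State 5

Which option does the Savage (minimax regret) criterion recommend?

Column bests: State 1=290, State 2=120, State 3=280, State 4=180, State 5=280.
Low regrets: 220, 0, 340, 20, 0 → max 340
Moderate regrets: 380, 270, 180, 130, 190 → max 380
High regrets: 380, 230, 220, 0, 20 → max 380
VeryHigh regrets: 0, 200, 190, 40, 160 → max 200
Extreme regrets: 300, 100, 0, 260, 50 → max 300
Smallest max regret = 200 → VeryHigh.

VeryHigh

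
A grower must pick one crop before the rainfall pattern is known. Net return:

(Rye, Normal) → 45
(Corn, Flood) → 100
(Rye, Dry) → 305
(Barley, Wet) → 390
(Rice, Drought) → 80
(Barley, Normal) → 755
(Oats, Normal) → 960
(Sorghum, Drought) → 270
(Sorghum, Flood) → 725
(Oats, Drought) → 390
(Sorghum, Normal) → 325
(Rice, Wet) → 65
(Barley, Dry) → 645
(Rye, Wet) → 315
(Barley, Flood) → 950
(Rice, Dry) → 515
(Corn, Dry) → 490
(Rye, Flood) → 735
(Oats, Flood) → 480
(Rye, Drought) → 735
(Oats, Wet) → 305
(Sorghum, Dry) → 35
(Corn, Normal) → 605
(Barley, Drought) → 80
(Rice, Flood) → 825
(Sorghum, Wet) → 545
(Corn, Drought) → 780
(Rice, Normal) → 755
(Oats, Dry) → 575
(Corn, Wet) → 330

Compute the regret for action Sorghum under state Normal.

Best payoff under Normal is 960.
Regret = 960 − 325 = 635.

635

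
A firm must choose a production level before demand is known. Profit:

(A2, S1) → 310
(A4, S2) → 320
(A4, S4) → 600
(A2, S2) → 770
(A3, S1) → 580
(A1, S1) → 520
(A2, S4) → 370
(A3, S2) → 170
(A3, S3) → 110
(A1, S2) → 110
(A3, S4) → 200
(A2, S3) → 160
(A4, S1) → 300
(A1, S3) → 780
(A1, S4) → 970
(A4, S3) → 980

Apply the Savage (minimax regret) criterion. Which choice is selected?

A4

Column bests: S1=580, S2=770, S3=980, S4=970.
A1 regrets: 60, 660, 200, 0 → max 660
A2 regrets: 270, 0, 820, 600 → max 820
A3 regrets: 0, 600, 870, 770 → max 870
A4 regrets: 280, 450, 0, 370 → max 450
Smallest max regret = 450 → A4.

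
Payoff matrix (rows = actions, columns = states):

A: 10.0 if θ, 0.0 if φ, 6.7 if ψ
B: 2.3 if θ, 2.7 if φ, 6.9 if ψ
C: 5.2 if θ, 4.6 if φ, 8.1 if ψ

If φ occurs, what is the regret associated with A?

Best payoff under φ is 4.6.
Regret = 4.6 − 0.0 = 4.6.

4.6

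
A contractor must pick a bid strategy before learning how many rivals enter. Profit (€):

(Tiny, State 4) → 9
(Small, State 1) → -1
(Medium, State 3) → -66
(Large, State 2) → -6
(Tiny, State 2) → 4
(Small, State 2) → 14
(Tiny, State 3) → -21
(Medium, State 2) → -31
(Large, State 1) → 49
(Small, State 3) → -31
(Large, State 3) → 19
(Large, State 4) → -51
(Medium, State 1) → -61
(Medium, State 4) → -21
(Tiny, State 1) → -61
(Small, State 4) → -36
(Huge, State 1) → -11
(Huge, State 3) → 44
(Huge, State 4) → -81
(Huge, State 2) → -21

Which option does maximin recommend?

Small

Row minima: Tiny=-61, Small=-36, Medium=-66, Large=-51, Huge=-81
Best worst-case = -36 → Small.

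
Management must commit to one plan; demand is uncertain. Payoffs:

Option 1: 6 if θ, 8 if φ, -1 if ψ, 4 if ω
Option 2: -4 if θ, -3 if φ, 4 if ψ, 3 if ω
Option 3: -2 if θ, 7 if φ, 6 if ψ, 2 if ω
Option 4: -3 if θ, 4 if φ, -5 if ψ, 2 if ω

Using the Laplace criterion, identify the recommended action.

Row averages: Option 1=4.25, Option 2=0, Option 3=3.25, Option 4=-0.5
Highest average = 4.25 → Option 1.

Option 1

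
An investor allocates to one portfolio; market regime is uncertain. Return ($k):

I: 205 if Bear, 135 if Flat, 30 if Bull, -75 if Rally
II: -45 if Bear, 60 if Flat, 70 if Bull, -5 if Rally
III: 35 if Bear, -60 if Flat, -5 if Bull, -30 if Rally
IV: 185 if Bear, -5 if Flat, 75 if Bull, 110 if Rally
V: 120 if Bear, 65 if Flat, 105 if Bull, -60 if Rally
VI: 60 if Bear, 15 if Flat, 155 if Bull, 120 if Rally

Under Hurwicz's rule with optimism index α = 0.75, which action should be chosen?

IV

I: 0.75·205 + 0.25·(-75) = 135
II: 0.75·70 + 0.25·(-45) = 41.25
III: 0.75·35 + 0.25·(-60) = 11.25
IV: 0.75·185 + 0.25·(-5) = 137.5
V: 0.75·120 + 0.25·(-60) = 75
VI: 0.75·155 + 0.25·15 = 120
Highest Hurwicz score = 137.5 → IV.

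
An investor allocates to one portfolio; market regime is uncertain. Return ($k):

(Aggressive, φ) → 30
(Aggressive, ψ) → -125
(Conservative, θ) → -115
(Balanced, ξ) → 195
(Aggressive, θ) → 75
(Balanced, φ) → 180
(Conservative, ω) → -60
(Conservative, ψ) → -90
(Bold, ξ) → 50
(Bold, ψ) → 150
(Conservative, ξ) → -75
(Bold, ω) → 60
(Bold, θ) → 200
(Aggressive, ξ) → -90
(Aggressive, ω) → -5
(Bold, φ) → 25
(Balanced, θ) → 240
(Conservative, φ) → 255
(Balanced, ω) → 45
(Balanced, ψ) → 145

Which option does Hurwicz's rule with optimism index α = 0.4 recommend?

Balanced

Conservative: 0.4·255 + 0.6·(-115) = 33
Balanced: 0.4·240 + 0.6·45 = 123
Aggressive: 0.4·75 + 0.6·(-125) = -45
Bold: 0.4·200 + 0.6·25 = 95
Highest Hurwicz score = 123 → Balanced.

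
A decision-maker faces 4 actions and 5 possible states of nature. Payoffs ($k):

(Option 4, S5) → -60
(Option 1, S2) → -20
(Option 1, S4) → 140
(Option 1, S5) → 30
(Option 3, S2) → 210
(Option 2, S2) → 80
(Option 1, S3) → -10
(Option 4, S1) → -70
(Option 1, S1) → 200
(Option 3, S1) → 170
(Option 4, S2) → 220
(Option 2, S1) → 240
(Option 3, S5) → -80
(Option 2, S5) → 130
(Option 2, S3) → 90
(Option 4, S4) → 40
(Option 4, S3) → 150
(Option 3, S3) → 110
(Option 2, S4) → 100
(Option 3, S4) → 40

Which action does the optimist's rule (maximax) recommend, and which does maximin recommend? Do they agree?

Row maxima: Option 1=200, Option 2=240, Option 3=210, Option 4=220
Best best-case = 240 → Option 2.
Row minima: Option 1=-20, Option 2=80, Option 3=-80, Option 4=-70
Best worst-case = 80 → Option 2.

maximax → Option 2; maximin → Option 2 (agree)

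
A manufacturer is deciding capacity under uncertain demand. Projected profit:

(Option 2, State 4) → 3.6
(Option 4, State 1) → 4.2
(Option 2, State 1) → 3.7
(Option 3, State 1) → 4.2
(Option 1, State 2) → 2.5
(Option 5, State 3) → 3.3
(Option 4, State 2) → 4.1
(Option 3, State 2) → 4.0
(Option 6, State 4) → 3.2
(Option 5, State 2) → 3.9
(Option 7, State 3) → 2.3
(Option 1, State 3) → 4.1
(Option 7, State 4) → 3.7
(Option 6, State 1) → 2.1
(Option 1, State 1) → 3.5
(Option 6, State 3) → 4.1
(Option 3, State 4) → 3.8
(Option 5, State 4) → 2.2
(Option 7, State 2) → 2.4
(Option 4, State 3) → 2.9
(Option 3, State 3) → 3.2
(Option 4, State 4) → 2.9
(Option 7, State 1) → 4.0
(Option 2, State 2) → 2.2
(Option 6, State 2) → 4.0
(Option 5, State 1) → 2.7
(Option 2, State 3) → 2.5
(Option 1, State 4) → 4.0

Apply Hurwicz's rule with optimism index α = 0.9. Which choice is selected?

Option 1: 0.9·4.1 + 0.1·2.5 = 3.94
Option 2: 0.9·3.7 + 0.1·2.2 = 3.55
Option 3: 0.9·4.2 + 0.1·3.2 = 4.1
Option 4: 0.9·4.2 + 0.1·2.9 = 4.07
Option 5: 0.9·3.9 + 0.1·2.2 = 3.73
Option 6: 0.9·4.1 + 0.1·2.1 = 3.9
Option 7: 0.9·4.0 + 0.1·2.3 = 3.83
Highest Hurwicz score = 4.1 → Option 3.

Option 3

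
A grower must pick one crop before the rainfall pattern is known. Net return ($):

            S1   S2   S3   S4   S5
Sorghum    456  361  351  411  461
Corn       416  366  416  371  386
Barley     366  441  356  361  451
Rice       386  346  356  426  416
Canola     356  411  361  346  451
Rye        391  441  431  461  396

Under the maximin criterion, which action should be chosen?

Rye

Row minima: Sorghum=351, Corn=366, Barley=356, Rice=346, Canola=346, Rye=391
Best worst-case = 391 → Rye.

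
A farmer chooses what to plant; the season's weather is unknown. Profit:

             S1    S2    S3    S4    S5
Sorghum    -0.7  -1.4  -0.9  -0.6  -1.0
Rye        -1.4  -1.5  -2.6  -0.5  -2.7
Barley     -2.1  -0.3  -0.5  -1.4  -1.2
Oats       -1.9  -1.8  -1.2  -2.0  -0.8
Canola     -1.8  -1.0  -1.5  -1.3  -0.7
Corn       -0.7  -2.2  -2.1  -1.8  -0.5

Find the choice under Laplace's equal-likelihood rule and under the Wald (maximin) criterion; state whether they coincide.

laplace → Sorghum; maximin → Sorghum (agree)

Row averages: Sorghum=-0.92, Rye=-1.74, Barley=-1.1, Oats=-1.54, Canola=-1.26, Corn=-1.46
Highest average = -0.92 → Sorghum.
Row minima: Sorghum=-1.4, Rye=-2.7, Barley=-2.1, Oats=-2.0, Canola=-1.8, Corn=-2.2
Best worst-case = -1.4 → Sorghum.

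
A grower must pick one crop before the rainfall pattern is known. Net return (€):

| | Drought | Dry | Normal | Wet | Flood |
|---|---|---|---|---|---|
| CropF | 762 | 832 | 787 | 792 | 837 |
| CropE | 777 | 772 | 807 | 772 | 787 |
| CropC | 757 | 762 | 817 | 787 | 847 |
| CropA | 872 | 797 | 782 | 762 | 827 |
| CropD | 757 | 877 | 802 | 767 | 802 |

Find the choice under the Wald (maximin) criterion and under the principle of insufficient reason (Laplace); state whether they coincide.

maximin → CropE; laplace → CropA (disagree)

Row minima: CropF=762, CropE=772, CropC=757, CropA=762, CropD=757
Best worst-case = 772 → CropE.
Row averages: CropF=802, CropE=783, CropC=794, CropA=808, CropD=801
Highest average = 808 → CropA.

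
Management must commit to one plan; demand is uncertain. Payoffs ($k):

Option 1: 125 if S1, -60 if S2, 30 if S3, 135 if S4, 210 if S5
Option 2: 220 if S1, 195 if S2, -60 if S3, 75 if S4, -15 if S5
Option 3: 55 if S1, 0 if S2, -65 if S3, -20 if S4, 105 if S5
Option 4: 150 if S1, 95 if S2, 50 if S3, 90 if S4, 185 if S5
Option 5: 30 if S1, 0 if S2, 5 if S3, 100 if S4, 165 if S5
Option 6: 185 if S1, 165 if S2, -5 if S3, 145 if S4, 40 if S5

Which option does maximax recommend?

Option 2

Row maxima: Option 1=210, Option 2=220, Option 3=105, Option 4=185, Option 5=165, Option 6=185
Best best-case = 220 → Option 2.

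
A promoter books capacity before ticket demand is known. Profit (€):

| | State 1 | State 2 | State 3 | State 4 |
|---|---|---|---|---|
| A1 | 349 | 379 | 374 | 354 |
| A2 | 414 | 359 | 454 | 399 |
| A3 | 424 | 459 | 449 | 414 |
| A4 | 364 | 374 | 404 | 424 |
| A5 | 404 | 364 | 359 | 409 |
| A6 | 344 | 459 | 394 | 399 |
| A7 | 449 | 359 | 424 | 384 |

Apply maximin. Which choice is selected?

A3

Row minima: A1=349, A2=359, A3=414, A4=364, A5=359, A6=344, A7=359
Best worst-case = 414 → A3.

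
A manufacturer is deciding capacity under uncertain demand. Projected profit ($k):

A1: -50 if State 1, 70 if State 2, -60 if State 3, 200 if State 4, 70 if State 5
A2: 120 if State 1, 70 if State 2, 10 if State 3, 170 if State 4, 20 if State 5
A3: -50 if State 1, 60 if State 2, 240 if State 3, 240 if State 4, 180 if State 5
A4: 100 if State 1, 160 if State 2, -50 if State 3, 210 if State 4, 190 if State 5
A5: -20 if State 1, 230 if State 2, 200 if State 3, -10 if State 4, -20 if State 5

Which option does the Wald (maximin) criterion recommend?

A2

Row minima: A1=-60, A2=10, A3=-50, A4=-50, A5=-20
Best worst-case = 10 → A2.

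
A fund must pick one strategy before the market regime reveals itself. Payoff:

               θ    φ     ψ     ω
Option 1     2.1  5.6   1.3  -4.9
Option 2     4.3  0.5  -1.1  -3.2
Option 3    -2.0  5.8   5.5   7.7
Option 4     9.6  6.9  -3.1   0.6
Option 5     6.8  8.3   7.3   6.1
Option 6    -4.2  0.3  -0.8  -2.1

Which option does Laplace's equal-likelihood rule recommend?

Option 5

Row averages: Option 1=1.025, Option 2=0.125, Option 3=4.25, Option 4=3.5, Option 5=7.125, Option 6=-1.7
Highest average = 7.125 → Option 5.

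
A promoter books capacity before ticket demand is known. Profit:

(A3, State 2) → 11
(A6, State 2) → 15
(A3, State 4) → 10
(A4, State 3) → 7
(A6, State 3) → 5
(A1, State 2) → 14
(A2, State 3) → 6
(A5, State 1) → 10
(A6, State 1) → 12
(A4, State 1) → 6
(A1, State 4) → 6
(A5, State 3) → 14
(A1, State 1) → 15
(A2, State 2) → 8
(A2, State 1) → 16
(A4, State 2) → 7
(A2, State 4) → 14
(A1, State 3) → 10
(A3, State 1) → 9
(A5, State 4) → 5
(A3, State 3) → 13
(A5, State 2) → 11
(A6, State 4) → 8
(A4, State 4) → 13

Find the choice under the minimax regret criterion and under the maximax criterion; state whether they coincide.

minimax regret → A3; maximax → A2 (disagree)

Column bests: State 1=16, State 2=15, State 3=14, State 4=14.
A1 regrets: 1, 1, 4, 8 → max 8
A2 regrets: 0, 7, 8, 0 → max 8
A3 regrets: 7, 4, 1, 4 → max 7
A4 regrets: 10, 8, 7, 1 → max 10
A5 regrets: 6, 4, 0, 9 → max 9
A6 regrets: 4, 0, 9, 6 → max 9
Smallest max regret = 7 → A3.
Row maxima: A1=15, A2=16, A3=13, A4=13, A5=14, A6=15
Best best-case = 16 → A2.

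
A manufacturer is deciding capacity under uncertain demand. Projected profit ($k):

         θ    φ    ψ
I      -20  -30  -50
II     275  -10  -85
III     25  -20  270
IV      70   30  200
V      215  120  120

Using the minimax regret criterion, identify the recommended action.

V

Column bests: θ=275, φ=120, ψ=270.
I regrets: 295, 150, 320 → max 320
II regrets: 0, 130, 355 → max 355
III regrets: 250, 140, 0 → max 250
IV regrets: 205, 90, 70 → max 205
V regrets: 60, 0, 150 → max 150
Smallest max regret = 150 → V.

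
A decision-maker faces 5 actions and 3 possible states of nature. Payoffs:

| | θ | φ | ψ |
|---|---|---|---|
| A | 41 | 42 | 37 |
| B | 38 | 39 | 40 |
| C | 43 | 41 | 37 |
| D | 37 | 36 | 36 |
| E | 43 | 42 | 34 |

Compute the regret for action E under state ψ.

Best payoff under ψ is 40.
Regret = 40 − 34 = 6.

6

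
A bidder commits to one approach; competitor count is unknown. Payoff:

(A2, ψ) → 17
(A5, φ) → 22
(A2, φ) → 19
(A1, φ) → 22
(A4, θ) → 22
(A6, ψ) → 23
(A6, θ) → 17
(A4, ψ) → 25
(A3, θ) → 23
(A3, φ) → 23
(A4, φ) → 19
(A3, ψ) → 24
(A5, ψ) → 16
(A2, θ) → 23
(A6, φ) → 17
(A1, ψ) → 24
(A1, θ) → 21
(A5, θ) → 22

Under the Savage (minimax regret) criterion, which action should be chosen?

Column bests: θ=23, φ=23, ψ=25.
A1 regrets: 2, 1, 1 → max 2
A2 regrets: 0, 4, 8 → max 8
A3 regrets: 0, 0, 1 → max 1
A4 regrets: 1, 4, 0 → max 4
A5 regrets: 1, 1, 9 → max 9
A6 regrets: 6, 6, 2 → max 6
Smallest max regret = 1 → A3.

A3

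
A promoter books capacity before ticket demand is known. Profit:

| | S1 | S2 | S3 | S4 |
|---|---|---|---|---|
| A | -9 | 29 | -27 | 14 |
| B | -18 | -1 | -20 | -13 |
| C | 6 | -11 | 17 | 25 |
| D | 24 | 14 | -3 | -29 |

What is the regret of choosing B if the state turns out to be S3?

Best payoff under S3 is 17.
Regret = 17 − (-20) = 37.

37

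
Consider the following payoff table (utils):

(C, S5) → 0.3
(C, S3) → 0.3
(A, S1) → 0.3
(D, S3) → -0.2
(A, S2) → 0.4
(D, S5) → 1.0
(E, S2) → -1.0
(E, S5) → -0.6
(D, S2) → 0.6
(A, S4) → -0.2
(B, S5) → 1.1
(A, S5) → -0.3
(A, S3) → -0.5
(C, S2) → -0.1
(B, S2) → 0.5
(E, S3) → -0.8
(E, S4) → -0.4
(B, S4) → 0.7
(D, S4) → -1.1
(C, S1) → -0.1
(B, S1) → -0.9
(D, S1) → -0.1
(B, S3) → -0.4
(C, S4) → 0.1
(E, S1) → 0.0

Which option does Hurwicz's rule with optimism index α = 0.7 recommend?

A: 0.7·0.4 + 0.3·(-0.5) = 0.13
B: 0.7·1.1 + 0.3·(-0.9) = 0.5
C: 0.7·0.3 + 0.3·(-0.1) = 0.18
D: 0.7·1.0 + 0.3·(-1.1) = 0.37
E: 0.7·0.0 + 0.3·(-1.0) = -0.3
Highest Hurwicz score = 0.5 → B.

B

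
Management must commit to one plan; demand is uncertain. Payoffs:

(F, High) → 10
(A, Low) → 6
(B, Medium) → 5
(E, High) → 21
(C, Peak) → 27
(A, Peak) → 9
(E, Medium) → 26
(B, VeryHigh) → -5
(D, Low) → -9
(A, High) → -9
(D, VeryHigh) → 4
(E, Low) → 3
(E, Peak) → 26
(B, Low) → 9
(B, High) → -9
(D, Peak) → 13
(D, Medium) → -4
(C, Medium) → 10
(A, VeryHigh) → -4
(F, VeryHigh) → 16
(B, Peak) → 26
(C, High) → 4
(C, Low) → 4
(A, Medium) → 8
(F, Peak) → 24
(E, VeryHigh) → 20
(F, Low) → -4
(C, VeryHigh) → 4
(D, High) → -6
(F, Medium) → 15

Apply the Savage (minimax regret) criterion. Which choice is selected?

E

Column bests: Low=9, Medium=26, High=21, VeryHigh=20, Peak=27.
A regrets: 3, 18, 30, 24, 18 → max 30
B regrets: 0, 21, 30, 25, 1 → max 30
C regrets: 5, 16, 17, 16, 0 → max 17
D regrets: 18, 30, 27, 16, 14 → max 30
E regrets: 6, 0, 0, 0, 1 → max 6
F regrets: 13, 11, 11, 4, 3 → max 13
Smallest max regret = 6 → E.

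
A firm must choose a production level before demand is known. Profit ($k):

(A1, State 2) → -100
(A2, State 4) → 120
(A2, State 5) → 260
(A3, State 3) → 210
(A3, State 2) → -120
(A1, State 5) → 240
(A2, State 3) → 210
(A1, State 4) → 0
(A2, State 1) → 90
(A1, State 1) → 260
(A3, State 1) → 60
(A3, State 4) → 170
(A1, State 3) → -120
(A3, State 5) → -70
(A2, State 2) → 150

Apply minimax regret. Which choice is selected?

A2

Column bests: State 1=260, State 2=150, State 3=210, State 4=170, State 5=260.
A1 regrets: 0, 250, 330, 170, 20 → max 330
A2 regrets: 170, 0, 0, 50, 0 → max 170
A3 regrets: 200, 270, 0, 0, 330 → max 330
Smallest max regret = 170 → A2.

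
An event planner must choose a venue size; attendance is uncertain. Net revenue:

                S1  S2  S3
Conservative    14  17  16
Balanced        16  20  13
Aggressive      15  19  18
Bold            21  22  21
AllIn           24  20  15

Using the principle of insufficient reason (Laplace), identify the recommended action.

Bold

Row averages: Conservative=47/3, Balanced=49/3, Aggressive=52/3, Bold=64/3, AllIn=59/3
Highest average = 64/3 → Bold.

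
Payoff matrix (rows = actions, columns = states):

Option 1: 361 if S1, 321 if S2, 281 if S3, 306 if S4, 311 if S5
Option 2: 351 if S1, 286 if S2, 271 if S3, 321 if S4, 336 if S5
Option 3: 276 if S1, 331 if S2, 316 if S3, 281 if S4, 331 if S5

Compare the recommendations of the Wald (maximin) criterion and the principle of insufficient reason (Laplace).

Row minima: Option 1=281, Option 2=271, Option 3=276
Best worst-case = 281 → Option 1.
Row averages: Option 1=316, Option 2=313, Option 3=307
Highest average = 316 → Option 1.

maximin → Option 1; laplace → Option 1 (agree)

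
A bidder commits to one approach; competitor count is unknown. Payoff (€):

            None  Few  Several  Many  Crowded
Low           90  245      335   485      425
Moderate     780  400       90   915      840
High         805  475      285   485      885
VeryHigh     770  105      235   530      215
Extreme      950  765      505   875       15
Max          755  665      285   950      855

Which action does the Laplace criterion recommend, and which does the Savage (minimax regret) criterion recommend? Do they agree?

Row averages: Low=316, Moderate=605, High=587, VeryHigh=371, Extreme=622, Max=702
Highest average = 702 → Max.
Column bests: None=950, Few=765, Several=505, Many=950, Crowded=885.
Low regrets: 860, 520, 170, 465, 460 → max 860
Moderate regrets: 170, 365, 415, 35, 45 → max 415
High regrets: 145, 290, 220, 465, 0 → max 465
VeryHigh regrets: 180, 660, 270, 420, 670 → max 670
Extreme regrets: 0, 0, 0, 75, 870 → max 870
Max regrets: 195, 100, 220, 0, 30 → max 220
Smallest max regret = 220 → Max.

laplace → Max; minimax regret → Max (agree)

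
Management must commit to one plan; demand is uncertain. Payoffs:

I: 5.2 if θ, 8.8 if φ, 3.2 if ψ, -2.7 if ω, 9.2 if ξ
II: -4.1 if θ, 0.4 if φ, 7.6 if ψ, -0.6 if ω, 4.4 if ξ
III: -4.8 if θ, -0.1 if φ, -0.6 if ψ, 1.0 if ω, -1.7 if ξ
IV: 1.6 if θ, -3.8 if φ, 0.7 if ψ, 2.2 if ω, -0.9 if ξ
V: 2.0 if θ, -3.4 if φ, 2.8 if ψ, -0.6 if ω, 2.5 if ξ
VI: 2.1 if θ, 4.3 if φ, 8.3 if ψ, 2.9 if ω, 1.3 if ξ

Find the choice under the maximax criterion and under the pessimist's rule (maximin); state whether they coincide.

maximax → I; maximin → VI (disagree)

Row maxima: I=9.2, II=7.6, III=1.0, IV=2.2, V=2.8, VI=8.3
Best best-case = 9.2 → I.
Row minima: I=-2.7, II=-4.1, III=-4.8, IV=-3.8, V=-3.4, VI=1.3
Best worst-case = 1.3 → VI.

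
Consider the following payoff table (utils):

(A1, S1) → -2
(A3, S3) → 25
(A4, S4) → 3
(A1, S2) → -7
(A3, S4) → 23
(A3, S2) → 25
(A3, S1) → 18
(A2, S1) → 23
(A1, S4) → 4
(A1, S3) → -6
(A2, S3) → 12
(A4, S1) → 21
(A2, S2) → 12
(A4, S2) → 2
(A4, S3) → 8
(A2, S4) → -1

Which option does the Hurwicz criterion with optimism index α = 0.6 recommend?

A1: 0.6·4 + 0.4·(-7) = -0.4
A2: 0.6·23 + 0.4·(-1) = 13.4
A3: 0.6·25 + 0.4·18 = 22.2
A4: 0.6·21 + 0.4·2 = 13.4
Highest Hurwicz score = 22.2 → A3.

A3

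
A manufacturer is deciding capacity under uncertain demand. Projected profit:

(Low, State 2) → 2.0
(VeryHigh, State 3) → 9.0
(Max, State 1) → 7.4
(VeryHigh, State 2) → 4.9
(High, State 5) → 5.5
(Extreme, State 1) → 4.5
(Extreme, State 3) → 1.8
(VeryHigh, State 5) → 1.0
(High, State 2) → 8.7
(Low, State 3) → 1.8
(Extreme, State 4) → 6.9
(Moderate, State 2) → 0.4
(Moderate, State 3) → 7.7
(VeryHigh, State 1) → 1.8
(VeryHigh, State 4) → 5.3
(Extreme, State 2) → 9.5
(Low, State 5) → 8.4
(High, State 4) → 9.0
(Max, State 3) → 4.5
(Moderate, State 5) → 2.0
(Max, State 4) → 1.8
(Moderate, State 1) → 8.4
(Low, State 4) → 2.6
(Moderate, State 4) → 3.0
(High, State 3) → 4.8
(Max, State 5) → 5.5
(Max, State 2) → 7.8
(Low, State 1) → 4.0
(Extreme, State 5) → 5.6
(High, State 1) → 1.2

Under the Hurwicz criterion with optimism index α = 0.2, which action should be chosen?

Low: 0.2·8.4 + 0.8·1.8 = 3.12
Moderate: 0.2·8.4 + 0.8·0.4 = 2
High: 0.2·9.0 + 0.8·1.2 = 2.76
VeryHigh: 0.2·9.0 + 0.8·1.0 = 2.6
Extreme: 0.2·9.5 + 0.8·1.8 = 3.34
Max: 0.2·7.8 + 0.8·1.8 = 3
Highest Hurwicz score = 3.34 → Extreme.

Extreme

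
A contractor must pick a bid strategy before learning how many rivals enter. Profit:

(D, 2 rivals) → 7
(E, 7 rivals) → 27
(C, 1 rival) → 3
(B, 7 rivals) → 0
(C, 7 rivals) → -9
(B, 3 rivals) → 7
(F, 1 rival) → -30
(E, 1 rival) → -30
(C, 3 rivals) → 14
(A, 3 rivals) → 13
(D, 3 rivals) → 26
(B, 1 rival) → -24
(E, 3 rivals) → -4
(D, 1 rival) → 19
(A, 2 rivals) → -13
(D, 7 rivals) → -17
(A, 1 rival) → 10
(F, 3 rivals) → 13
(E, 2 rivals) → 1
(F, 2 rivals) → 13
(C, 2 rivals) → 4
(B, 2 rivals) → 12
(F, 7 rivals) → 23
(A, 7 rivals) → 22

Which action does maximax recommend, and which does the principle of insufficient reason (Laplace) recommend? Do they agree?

Row maxima: A=22, B=12, C=14, D=26, E=27, F=23
Best best-case = 27 → E.
Row averages: A=8, B=-1.25, C=3, D=8.75, E=-1.5, F=4.75
Highest average = 8.75 → D.

maximax → E; laplace → D (disagree)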